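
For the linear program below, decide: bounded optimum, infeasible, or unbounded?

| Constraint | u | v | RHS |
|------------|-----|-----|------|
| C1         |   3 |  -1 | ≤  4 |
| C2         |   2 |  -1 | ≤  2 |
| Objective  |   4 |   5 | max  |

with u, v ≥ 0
Feasible point: (0, 0) satisfies every constraint, so the LP is feasible.
Direction d = (0, 1): for each constraint row a, a·d ≤ 0 —
  (3)(0) + (-1)(1) = -1 ≤ 0
  (2)(0) + (-1)(1) = -1 ≤ 0
and d ≥ 0, so (0, 0) + t·d stays feasible for every t ≥ 0. Along this ray z = 4u + 5v changes by 5 per unit t, so z → +∞.

The LP is unbounded; z can be made arbitrarily large.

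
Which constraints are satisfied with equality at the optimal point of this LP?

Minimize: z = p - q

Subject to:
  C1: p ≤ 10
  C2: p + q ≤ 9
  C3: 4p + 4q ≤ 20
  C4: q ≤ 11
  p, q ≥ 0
Optimal: p = 0, q = 5
Slack at optimum:
  C1: slack = 10
  C2: slack = 4
  C3: slack = 0 (binding)
  C4: slack = 6
  p ≥ 0: p = 0 (binding)
  q ≥ 0: q = 5
Binding constraints: C3, p ≥ 0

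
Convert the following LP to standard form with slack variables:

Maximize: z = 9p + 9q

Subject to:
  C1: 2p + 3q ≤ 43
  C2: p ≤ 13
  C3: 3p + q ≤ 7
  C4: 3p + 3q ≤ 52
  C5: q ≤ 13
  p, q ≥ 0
max z = 9p + 9q

s.t.
  2p + 3q + s1 = 43
  p + s2 = 13
  3p + q + s3 = 7
  3p + 3q + s4 = 52
  q + s5 = 13
  p, q, s1, s2, s3, s4, s5 ≥ 0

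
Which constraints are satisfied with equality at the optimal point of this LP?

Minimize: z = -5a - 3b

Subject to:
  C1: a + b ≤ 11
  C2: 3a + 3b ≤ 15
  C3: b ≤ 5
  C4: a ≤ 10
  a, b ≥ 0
Optimal: a = 5, b = 0
Slack at optimum:
  C1: slack = 6
  C2: slack = 0 (binding)
  C3: slack = 5
  C4: slack = 5
  a ≥ 0: a = 5
  b ≥ 0: b = 0 (binding)
Binding constraints: C2, b ≥ 0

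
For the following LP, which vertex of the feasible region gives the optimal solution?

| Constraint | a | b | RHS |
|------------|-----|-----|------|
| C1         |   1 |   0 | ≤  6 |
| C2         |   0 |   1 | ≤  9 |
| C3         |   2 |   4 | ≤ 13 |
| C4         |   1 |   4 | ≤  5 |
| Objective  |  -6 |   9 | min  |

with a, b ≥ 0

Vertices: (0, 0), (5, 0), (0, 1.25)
(5, 0) with z = -30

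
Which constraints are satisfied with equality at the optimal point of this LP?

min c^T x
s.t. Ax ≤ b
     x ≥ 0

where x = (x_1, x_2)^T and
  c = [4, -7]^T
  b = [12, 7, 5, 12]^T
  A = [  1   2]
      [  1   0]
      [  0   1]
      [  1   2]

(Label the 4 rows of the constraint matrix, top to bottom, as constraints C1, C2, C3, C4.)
Optimal: x_1 = 0, x_2 = 5
Slack at optimum:
  C1: slack = 2
  C2: slack = 7
  C3: slack = 0 (binding)
  C4: slack = 2
  x_1 ≥ 0: x_1 = 0 (binding)
  x_2 ≥ 0: x_2 = 5
Binding constraints: C3, x_1 ≥ 0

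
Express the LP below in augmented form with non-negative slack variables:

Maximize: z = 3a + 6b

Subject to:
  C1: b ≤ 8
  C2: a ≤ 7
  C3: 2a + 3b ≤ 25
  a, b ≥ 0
max z = 3a + 6b

s.t.
  b + s1 = 8
  a + s2 = 7
  2a + 3b + s3 = 25
  a, b, s1, s2, s3 ≥ 0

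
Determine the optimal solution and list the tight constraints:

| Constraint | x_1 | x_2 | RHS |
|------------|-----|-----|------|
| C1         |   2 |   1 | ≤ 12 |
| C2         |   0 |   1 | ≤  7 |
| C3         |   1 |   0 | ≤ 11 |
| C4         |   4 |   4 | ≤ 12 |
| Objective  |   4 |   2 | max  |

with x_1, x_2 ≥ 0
Optimal: x_1 = 3, x_2 = 0
Slack at optimum:
  C1: slack = 6
  C2: slack = 7
  C3: slack = 8
  C4: slack = 0 (binding)
  x_1 ≥ 0: x_1 = 3
  x_2 ≥ 0: x_2 = 0 (binding)
Binding constraints: C4, x_2 ≥ 0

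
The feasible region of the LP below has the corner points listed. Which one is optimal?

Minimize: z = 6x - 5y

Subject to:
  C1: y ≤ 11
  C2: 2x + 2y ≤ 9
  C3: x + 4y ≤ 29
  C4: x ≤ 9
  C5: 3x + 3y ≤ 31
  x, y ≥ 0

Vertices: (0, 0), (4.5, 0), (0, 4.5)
Evaluating z = 6x - 5y at each vertex:
  (0, 0): z = 0
  (4.5, 0): z = 27
  (0, 4.5): z = -22.5

The smallest value is z = -22.5, attained at (0, 4.5).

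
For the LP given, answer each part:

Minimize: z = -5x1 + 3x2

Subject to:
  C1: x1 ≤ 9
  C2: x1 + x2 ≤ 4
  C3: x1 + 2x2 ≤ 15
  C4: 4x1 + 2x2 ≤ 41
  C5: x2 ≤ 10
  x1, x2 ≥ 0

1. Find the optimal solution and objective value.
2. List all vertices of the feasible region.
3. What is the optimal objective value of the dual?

1. x1 = 4, x2 = 0, z = -20
2. (0, 0), (4, 0), (0, 4)
3. -20 (by strong duality, equal to the primal optimum)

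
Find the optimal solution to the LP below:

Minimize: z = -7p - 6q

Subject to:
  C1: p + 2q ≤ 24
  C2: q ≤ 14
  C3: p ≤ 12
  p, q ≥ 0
p = 12, q = 6, z = -120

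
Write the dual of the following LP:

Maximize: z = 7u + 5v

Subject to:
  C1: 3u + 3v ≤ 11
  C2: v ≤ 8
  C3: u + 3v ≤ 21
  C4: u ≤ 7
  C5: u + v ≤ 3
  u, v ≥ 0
Minimize: z = 11y1 + 8y2 + 21y3 + 7y4 + 3y5

Subject to:
  C1: -3y1 - y3 - y4 - y5 ≤ -7
  C2: -3y1 - y2 - 3y3 - y5 ≤ -5
  y1, y2, y3, y4, y5 ≥ 0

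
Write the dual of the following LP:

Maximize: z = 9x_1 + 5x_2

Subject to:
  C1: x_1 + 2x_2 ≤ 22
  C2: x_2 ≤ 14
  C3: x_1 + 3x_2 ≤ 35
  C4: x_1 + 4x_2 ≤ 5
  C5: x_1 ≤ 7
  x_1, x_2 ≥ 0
Minimize: z = 22y1 + 14y2 + 35y3 + 5y4 + 7y5

Subject to:
  C1: -y1 - y3 - y4 - y5 ≤ -9
  C2: -2y1 - y2 - 3y3 - 4y4 ≤ -5
  y1, y2, y3, y4, y5 ≥ 0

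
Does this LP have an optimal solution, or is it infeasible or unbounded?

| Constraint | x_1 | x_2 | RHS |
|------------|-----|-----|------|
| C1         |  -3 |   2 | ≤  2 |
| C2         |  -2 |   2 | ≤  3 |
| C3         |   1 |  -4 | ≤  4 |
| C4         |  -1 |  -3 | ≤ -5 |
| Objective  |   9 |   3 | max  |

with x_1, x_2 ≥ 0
Feasible point: (1, 2) satisfies every constraint, so the LP is feasible.
Direction d = (1, 1): for each constraint row a, a·d ≤ 0 —
  (-3)(1) + (2)(1) = -1 ≤ 0
  (-2)(1) + (2)(1) = 0 ≤ 0
  (1)(1) + (-4)(1) = -3 ≤ 0
  (-1)(1) + (-3)(1) = -4 ≤ 0
and d ≥ 0, so (1, 2) + t·d stays feasible for every t ≥ 0. Along this ray z = 9x_1 + 3x_2 changes by 12 per unit t, so z → +∞.

Unbounded: there is a feasible ray along which z → +∞.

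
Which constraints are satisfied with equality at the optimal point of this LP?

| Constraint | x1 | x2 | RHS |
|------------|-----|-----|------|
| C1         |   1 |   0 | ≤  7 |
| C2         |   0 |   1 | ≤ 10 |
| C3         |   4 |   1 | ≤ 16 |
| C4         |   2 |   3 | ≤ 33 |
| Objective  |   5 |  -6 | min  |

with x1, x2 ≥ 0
Optimal: x1 = 0, x2 = 10
Binding: C2, x1 ≥ 0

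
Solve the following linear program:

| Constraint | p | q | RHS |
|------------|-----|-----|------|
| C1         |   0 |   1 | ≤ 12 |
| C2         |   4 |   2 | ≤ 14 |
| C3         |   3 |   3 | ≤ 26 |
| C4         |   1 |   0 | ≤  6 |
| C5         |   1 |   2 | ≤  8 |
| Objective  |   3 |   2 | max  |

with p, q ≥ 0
Each vertex is the intersection of two constraint boundaries that also satisfies all remaining constraints:
  p = 0 and q = 0 → (0, 0)
  4p + 2q = 14 and q = 0 → (3.5, 0)
  4p + 2q = 14 and p + 2q = 8 → (2, 3)
  p + 2q = 8 and p = 0 → (0, 4)

Evaluating z = 3p + 2q at each vertex:
  (0, 0): z = 0
  (3.5, 0): z = 10.5
  (2, 3): z = 12
  (0, 4): z = 8

The maximum is at (2, 3) with z = 12.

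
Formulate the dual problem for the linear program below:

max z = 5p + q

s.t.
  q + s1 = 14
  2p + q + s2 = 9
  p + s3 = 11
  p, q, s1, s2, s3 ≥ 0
Minimize: z = 14y1 + 9y2 + 11y3

Subject to:
  C1: -2y2 - y3 ≤ -5
  C2: -y1 - y2 ≤ -1
  y1, y2, y3 ≥ 0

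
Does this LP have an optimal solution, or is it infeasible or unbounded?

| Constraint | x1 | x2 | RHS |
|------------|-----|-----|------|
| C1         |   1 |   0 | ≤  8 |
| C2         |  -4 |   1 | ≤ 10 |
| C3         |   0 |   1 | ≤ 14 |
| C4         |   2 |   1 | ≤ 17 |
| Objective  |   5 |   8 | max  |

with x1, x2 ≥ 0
The point (1.5, 14) satisfies every constraint, so the LP is feasible; the constraints give x1 ≤ 8 and x2 ≤ 14, which with x1, x2 ≥ 0 keep the feasible region inside a bounded box. A feasible, bounded LP attains a finite optimum at a vertex.

The LP has an optimal solution: (1.5, 14) with z = 119.5.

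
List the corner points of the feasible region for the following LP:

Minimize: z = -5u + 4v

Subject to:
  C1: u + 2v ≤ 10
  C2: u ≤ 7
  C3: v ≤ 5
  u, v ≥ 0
Each vertex is the intersection of two constraint boundaries that also satisfies all remaining constraints:
  u = 0 and v = 0 → (0, 0)
  u = 7 and v = 0 → (7, 0)
  u + 2v = 10 and u = 7 → (7, 1.5)
  u + 2v = 10 and v = 5 → (0, 5)

Vertices: (0, 0), (7, 0), (7, 1.5), (0, 5)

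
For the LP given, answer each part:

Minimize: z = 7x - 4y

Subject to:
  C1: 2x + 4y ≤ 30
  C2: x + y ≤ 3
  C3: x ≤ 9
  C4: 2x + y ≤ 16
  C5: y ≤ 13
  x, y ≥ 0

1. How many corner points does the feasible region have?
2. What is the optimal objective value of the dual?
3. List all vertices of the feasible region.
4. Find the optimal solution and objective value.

1. 3
2. -12 (by strong duality, equal to the primal optimum)
3. (0, 0), (3, 0), (0, 3)
4. x = 0, y = 3, z = -12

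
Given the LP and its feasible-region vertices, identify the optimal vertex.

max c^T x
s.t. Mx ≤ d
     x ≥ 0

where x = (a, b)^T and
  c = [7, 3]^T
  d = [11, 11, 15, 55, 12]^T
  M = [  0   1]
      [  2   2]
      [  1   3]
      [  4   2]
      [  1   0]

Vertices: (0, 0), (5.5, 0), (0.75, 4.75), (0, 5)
(5.5, 0) with z = 38.5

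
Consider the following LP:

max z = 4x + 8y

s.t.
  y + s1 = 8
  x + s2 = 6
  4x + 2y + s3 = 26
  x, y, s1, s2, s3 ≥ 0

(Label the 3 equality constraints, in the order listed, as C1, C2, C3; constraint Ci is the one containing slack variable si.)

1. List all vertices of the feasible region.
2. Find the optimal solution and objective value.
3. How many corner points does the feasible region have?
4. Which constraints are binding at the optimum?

1. (0, 0), (6, 0), (6, 1), (2.5, 8), (0, 8)
2. x = 2.5, y = 8, z = 74
3. 5
4. C1, C3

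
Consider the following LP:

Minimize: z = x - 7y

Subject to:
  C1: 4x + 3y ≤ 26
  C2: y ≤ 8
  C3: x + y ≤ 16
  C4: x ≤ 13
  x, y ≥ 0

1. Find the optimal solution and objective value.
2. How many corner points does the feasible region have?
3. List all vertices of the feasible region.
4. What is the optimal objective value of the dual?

1. x = 0, y = 8, z = -56
2. 4
3. (0, 0), (6.5, 0), (0.5, 8), (0, 8)
4. -56 (by strong duality, equal to the primal optimum)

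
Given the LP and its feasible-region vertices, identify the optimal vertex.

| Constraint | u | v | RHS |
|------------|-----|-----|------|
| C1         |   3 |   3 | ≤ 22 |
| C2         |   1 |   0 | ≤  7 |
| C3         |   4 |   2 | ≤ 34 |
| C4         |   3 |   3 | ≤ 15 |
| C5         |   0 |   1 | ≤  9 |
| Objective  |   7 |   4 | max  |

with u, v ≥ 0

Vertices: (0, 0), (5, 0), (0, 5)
(5, 0) with z = 35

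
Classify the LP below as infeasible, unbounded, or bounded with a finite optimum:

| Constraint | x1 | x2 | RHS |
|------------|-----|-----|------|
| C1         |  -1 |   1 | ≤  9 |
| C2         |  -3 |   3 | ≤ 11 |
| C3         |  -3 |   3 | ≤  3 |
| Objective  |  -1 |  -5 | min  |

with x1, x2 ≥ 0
Feasible point: (0, 0) satisfies every constraint, so the LP is feasible.
Direction d = (1, 0): for each constraint row a, a·d ≤ 0 —
  (-1)(1) + (1)(0) = -1 ≤ 0
  (-3)(1) + (3)(0) = -3 ≤ 0
  (-3)(1) + (3)(0) = -3 ≤ 0
and d ≥ 0, so (0, 0) + t·d stays feasible for every t ≥ 0. Along this ray z = -x1 - 5x2 changes by -1 per unit t, so z → −∞.

The LP is unbounded; z can be made arbitrarily small.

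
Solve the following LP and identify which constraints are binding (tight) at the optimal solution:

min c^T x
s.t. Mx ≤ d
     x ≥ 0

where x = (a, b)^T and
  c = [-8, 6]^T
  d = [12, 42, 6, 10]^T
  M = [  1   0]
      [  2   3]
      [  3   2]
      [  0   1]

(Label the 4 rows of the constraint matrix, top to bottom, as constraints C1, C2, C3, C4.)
Optimal: a = 2, b = 0
Binding: C3, b ≥ 0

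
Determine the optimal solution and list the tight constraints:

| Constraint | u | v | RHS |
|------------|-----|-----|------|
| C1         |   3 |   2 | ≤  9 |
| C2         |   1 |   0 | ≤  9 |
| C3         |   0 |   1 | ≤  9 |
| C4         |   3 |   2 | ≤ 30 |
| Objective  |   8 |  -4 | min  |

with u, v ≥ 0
Optimal: u = 0, v = 4.5
Binding: C1, u ≥ 0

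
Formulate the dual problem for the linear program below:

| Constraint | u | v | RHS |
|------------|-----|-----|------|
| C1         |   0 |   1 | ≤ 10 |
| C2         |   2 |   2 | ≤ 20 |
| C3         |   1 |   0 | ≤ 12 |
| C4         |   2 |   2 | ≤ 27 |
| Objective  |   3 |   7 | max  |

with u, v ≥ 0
Minimize: z = 10y1 + 20y2 + 12y3 + 27y4

Subject to:
  C1: -2y2 - y3 - 2y4 ≤ -3
  C2: -y1 - 2y2 - 2y4 ≤ -7
  y1, y2, y3, y4 ≥ 0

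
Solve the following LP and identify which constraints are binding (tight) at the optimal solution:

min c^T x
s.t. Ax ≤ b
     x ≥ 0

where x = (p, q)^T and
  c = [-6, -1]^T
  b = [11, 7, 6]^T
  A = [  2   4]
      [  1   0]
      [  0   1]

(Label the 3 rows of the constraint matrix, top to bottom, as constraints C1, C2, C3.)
Optimal: p = 5.5, q = 0
Slack at optimum:
  C1: slack = 0 (binding)
  C2: slack = 1.5
  C3: slack = 6
  p ≥ 0: p = 5.5
  q ≥ 0: q = 0 (binding)
Binding constraints: C1, q ≥ 0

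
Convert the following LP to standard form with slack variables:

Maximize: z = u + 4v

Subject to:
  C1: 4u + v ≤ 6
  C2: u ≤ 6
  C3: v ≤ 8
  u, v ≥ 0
max z = u + 4v

s.t.
  4u + v + s1 = 6
  u + s2 = 6
  v + s3 = 8
  u, v, s1, s2, s3 ≥ 0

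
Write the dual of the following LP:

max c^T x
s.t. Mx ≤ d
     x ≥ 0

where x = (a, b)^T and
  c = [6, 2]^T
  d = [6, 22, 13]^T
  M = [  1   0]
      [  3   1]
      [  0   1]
Minimize: z = 6y1 + 22y2 + 13y3

Subject to:
  C1: -y1 - 3y2 ≤ -6
  C2: -y2 - y3 ≤ -2
  y1, y2, y3 ≥ 0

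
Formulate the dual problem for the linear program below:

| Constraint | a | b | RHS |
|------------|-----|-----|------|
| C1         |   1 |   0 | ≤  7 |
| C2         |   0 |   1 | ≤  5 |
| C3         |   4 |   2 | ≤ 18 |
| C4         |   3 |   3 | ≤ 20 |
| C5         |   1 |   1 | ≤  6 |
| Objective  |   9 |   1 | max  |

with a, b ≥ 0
Minimize: z = 7y1 + 5y2 + 18y3 + 20y4 + 6y5

Subject to:
  C1: -y1 - 4y3 - 3y4 - y5 ≤ -9
  C2: -y2 - 2y3 - 3y4 - y5 ≤ -1
  y1, y2, y3, y4, y5 ≥ 0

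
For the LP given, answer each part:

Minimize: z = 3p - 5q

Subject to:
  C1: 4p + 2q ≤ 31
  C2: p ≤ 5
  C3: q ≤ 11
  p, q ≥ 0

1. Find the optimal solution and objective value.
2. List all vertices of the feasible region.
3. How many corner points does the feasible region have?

1. p = 0, q = 11, z = -55
2. (0, 0), (5, 0), (5, 5.5), (2.25, 11), (0, 11)
3. 5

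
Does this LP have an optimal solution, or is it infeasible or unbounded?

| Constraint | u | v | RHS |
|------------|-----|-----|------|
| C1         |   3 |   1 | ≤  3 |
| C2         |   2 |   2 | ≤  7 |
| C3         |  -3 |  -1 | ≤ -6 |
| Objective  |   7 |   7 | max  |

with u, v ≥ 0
C1 requires 3u + v ≤ 3, while C3 (-3u - v ≤ -6) is equivalent to 3u + v ≥ 6. Together they would need 6 ≤ 3u + v ≤ 3, which is impossible since 6 > 3. No point satisfies all constraints.

Infeasible — the constraint set is empty.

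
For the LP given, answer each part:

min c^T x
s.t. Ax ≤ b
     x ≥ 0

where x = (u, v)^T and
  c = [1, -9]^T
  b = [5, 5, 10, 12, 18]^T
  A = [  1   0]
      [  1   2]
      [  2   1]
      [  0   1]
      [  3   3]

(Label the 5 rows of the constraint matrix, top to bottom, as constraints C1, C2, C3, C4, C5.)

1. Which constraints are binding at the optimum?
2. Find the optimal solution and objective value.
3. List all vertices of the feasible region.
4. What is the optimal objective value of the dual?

1. C2, u ≥ 0
2. u = 0, v = 2.5, z = -22.5
3. (0, 0), (5, 0), (0, 2.5)
4. -22.5 (by strong duality, equal to the primal optimum)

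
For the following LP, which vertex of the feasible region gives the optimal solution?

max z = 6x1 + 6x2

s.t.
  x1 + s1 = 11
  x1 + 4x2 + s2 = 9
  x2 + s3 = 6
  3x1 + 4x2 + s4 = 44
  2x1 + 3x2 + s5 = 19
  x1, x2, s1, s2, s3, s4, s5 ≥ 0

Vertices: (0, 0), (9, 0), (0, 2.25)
Evaluating z = 6x1 + 6x2 at each vertex:
  (0, 0): z = 0
  (9, 0): z = 54
  (0, 2.25): z = 13.5

The largest value is z = 54, attained at (9, 0).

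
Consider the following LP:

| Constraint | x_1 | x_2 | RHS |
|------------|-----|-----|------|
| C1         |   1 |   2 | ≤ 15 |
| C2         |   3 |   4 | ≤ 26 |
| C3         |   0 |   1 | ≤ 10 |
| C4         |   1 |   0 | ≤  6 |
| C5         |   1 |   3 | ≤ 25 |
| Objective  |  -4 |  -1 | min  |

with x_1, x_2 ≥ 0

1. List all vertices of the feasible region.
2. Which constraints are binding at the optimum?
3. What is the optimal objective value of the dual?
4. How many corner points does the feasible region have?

1. (0, 0), (6, 0), (6, 2), (0, 6.5)
2. C2, C4
3. -26 (by strong duality, equal to the primal optimum)
4. 4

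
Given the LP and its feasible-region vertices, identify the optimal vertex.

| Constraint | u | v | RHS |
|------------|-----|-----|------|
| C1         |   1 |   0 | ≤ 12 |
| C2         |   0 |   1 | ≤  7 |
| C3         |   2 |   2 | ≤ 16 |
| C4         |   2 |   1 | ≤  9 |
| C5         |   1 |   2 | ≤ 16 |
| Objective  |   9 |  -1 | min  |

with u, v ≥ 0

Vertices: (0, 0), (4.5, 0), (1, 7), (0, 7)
Evaluating z = 9u - v at each vertex:
  (0, 0): z = 0
  (4.5, 0): z = 40.5
  (1, 7): z = 2
  (0, 7): z = -7

The smallest value is z = -7, attained at (0, 7).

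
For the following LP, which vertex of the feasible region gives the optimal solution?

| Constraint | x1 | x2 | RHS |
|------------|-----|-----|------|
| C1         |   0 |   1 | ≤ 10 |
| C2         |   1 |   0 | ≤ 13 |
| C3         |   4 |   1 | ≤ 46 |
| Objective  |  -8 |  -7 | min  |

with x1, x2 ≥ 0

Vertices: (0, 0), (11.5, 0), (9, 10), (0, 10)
Evaluating z = -8x1 - 7x2 at each vertex:
  (0, 0): z = 0
  (11.5, 0): z = -92
  (9, 10): z = -142
  (0, 10): z = -70

The smallest value is z = -142, attained at (9, 10).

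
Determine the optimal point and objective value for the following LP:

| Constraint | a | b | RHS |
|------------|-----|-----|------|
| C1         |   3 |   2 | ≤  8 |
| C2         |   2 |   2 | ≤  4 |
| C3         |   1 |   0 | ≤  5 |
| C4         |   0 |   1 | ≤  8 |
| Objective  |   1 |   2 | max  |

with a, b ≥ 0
Each vertex is the intersection of two constraint boundaries that also satisfies all remaining constraints:
  a = 0 and b = 0 → (0, 0)
  2a + 2b = 4 and b = 0 → (2, 0)
  2a + 2b = 4 and a = 0 → (0, 2)

Evaluating z = a + 2b at each vertex:
  (0, 0): z = 0
  (2, 0): z = 2
  (0, 2): z = 4

The maximum is at (0, 2) with z = 4.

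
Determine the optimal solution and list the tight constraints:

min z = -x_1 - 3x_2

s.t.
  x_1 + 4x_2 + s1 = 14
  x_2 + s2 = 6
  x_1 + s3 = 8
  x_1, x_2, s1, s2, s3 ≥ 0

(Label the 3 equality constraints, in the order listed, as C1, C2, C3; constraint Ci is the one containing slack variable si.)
Optimal: x_1 = 8, x_2 = 1.5
Slack at optimum:
  C1: slack = 0 (binding)
  C2: slack = 4.5
  C3: slack = 0 (binding)
  x_1 ≥ 0: x_1 = 8
  x_2 ≥ 0: x_2 = 1.5
Binding constraints: C1, C3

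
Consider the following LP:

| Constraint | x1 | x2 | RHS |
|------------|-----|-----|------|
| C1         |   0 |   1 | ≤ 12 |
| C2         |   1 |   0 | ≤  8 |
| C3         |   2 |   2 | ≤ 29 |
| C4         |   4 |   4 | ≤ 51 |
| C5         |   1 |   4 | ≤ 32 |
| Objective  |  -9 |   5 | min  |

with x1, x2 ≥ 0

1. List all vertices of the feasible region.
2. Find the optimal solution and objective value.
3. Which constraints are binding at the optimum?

1. (0, 0), (8, 0), (8, 4.75), (6.333, 6.417), (0, 8)
2. x1 = 8, x2 = 0, z = -72
3. C2, x2 ≥ 0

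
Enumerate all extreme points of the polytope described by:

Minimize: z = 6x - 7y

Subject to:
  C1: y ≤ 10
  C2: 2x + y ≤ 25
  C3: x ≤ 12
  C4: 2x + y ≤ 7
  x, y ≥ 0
Each vertex is the intersection of two constraint boundaries that also satisfies all remaining constraints:
  x = 0 and y = 0 → (0, 0)
  2x + y = 7 and y = 0 → (3.5, 0)
  2x + y = 7 and x = 0 → (0, 7)

Vertices: (0, 0), (3.5, 0), (0, 7)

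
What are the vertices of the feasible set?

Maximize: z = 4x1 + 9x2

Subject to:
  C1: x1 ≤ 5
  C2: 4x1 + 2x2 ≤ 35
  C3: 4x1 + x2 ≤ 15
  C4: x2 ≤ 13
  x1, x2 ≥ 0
Each vertex is the intersection of two constraint boundaries that also satisfies all remaining constraints:
  x1 = 0 and x2 = 0 → (0, 0)
  4x1 + x2 = 15 and x2 = 0 → (3.75, 0)
  4x1 + x2 = 15 and x2 = 13 → (0.5, 13)
  x2 = 13 and x1 = 0 → (0, 13)

Vertices: (0, 0), (3.75, 0), (0.5, 13), (0, 13)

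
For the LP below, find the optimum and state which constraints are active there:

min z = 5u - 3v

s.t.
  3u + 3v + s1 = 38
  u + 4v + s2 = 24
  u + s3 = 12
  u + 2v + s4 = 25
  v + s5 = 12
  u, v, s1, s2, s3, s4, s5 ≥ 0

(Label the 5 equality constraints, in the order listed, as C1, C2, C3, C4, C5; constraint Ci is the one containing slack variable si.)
Optimal: u = 0, v = 6
Slack at optimum:
  C1: slack = 20
  C2: slack = 0 (binding)
  C3: slack = 12
  C4: slack = 13
  C5: slack = 6
  u ≥ 0: u = 0 (binding)
  v ≥ 0: v = 6
Binding constraints: C2, u ≥ 0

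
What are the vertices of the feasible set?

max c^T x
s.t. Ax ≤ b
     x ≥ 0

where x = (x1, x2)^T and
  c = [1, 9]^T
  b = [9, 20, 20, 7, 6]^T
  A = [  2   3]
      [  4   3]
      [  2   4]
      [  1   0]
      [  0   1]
Each vertex is the intersection of two constraint boundaries that also satisfies all remaining constraints:
  x1 = 0 and x2 = 0 → (0, 0)
  2x1 + 3x2 = 9 and x2 = 0 → (4.5, 0)
  2x1 + 3x2 = 9 and x1 = 0 → (0, 3)

Vertices: (0, 0), (4.5, 0), (0, 3)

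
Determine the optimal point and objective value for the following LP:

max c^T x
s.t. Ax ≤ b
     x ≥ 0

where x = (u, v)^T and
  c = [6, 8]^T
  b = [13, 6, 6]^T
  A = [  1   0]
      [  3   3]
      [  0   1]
u = 0, v = 2, z = 16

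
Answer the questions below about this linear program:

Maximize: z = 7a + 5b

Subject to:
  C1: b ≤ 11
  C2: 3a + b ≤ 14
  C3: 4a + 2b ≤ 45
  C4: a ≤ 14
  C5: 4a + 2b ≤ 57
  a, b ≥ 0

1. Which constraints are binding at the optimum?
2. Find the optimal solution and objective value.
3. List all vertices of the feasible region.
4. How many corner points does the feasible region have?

1. C1, C2
2. a = 1, b = 11, z = 62
3. (0, 0), (4.667, 0), (1, 11), (0, 11)
4. 4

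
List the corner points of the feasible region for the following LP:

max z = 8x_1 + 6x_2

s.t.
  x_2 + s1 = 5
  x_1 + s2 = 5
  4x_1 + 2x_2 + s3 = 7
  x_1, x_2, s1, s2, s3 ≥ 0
Each vertex is the intersection of two constraint boundaries that also satisfies all remaining constraints:
  x_1 = 0 and x_2 = 0 → (0, 0)
  4x_1 + 2x_2 = 7 and x_2 = 0 → (1.75, 0)
  4x_1 + 2x_2 = 7 and x_1 = 0 → (0, 3.5)

Vertices: (0, 0), (1.75, 0), (0, 3.5)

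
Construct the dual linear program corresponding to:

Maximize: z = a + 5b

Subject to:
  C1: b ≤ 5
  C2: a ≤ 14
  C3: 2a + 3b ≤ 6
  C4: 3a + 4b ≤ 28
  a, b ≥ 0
Minimize: z = 5y1 + 14y2 + 6y3 + 28y4

Subject to:
  C1: -y2 - 2y3 - 3y4 ≤ -1
  C2: -y1 - 3y3 - 4y4 ≤ -5
  y1, y2, y3, y4 ≥ 0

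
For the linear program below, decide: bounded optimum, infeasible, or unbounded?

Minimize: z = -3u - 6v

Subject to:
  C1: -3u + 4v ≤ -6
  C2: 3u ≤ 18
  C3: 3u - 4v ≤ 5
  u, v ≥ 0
C3 requires 3u - 4v ≤ 5, while C1 (-3u + 4v ≤ -6) is equivalent to 3u - 4v ≥ 6. Together they would need 6 ≤ 3u - 4v ≤ 5, which is impossible since 6 > 5. No point satisfies all constraints.

Infeasible — the constraint set is empty.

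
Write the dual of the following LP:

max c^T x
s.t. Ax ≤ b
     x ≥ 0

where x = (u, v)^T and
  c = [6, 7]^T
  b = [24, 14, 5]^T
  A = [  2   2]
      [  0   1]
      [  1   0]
Minimize: z = 24y1 + 14y2 + 5y3

Subject to:
  C1: -2y1 - y3 ≤ -6
  C2: -2y1 - y2 ≤ -7
  y1, y2, y3 ≥ 0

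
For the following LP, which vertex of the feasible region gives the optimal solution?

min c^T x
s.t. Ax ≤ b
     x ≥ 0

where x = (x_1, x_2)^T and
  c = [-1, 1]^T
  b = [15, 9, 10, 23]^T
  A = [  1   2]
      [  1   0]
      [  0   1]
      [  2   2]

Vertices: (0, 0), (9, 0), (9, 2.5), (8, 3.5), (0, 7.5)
(9, 0) with z = -9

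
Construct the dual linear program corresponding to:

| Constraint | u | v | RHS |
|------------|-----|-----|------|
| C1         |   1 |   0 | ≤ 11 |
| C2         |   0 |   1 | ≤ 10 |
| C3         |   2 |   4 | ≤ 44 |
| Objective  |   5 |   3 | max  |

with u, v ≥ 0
Minimize: z = 11y1 + 10y2 + 44y3

Subject to:
  C1: -y1 - 2y3 ≤ -5
  C2: -y2 - 4y3 ≤ -3
  y1, y2, y3 ≥ 0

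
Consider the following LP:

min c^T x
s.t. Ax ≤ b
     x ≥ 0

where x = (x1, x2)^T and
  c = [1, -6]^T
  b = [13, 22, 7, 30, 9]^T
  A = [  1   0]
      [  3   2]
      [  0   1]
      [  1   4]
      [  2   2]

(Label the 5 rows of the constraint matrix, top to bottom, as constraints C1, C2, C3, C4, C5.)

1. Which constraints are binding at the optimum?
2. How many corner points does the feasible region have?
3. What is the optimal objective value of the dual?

1. C5, x1 ≥ 0
2. 3
3. -27 (by strong duality, equal to the primal optimum)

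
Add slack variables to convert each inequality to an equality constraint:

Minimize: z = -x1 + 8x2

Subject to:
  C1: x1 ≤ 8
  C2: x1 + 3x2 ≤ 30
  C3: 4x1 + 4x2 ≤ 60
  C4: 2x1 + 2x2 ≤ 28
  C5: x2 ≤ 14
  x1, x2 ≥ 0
min z = -x1 + 8x2

s.t.
  x1 + s1 = 8
  x1 + 3x2 + s2 = 30
  4x1 + 4x2 + s3 = 60
  2x1 + 2x2 + s4 = 28
  x2 + s5 = 14
  x1, x2, s1, s2, s3, s4, s5 ≥ 0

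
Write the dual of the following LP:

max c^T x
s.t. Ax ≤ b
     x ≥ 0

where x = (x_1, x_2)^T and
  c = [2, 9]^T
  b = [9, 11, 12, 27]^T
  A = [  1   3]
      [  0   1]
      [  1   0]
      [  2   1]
Minimize: z = 9y1 + 11y2 + 12y3 + 27y4

Subject to:
  C1: -y1 - y3 - 2y4 ≤ -2
  C2: -3y1 - y2 - y4 ≤ -9
  y1, y2, y3, y4 ≥ 0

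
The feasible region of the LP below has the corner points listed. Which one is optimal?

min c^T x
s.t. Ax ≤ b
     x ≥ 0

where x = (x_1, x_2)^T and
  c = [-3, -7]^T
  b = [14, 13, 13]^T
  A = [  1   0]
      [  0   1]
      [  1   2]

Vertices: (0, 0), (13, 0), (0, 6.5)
Evaluating z = -3x_1 - 7x_2 at each vertex:
  (0, 0): z = 0
  (13, 0): z = -39
  (0, 6.5): z = -45.5

The smallest value is z = -45.5, attained at (0, 6.5).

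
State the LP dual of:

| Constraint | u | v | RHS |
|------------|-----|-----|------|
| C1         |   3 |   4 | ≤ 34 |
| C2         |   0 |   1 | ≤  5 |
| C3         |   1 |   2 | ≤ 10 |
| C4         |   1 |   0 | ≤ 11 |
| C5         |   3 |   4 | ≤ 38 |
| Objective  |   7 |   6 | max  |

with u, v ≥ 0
Minimize: z = 34y1 + 5y2 + 10y3 + 11y4 + 38y5

Subject to:
  C1: -3y1 - y3 - y4 - 3y5 ≤ -7
  C2: -4y1 - y2 - 2y3 - 4y5 ≤ -6
  y1, y2, y3, y4, y5 ≥ 0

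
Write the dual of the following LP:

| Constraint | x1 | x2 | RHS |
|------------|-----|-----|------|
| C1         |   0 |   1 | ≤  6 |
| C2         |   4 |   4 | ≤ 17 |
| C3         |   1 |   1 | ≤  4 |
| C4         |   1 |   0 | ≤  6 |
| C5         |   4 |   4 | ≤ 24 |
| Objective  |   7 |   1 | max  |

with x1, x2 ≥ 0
Minimize: z = 6y1 + 17y2 + 4y3 + 6y4 + 24y5

Subject to:
  C1: -4y2 - y3 - y4 - 4y5 ≤ -7
  C2: -y1 - 4y2 - y3 - 4y5 ≤ -1
  y1, y2, y3, y4, y5 ≥ 0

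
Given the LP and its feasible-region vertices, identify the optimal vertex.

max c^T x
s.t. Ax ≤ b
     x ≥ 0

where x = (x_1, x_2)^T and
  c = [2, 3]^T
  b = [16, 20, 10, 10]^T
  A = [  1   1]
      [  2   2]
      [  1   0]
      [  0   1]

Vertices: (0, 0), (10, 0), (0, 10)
Evaluating z = 2x_1 + 3x_2 at each vertex:
  (0, 0): z = 0
  (10, 0): z = 20
  (0, 10): z = 30

The largest value is z = 30, attained at (0, 10).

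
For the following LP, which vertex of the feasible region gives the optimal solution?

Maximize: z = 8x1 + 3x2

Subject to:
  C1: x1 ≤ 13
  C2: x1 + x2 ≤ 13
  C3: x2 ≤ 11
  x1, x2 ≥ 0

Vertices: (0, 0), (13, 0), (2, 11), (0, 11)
Evaluating z = 8x1 + 3x2 at each vertex:
  (0, 0): z = 0
  (13, 0): z = 104
  (2, 11): z = 49
  (0, 11): z = 33

The largest value is z = 104, attained at (13, 0).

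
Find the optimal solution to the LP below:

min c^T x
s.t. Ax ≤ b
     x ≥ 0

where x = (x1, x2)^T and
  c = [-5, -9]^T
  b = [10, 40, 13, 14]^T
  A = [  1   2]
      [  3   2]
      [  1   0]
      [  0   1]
Each vertex is the intersection of two constraint boundaries that also satisfies all remaining constraints:
  x1 = 0 and x2 = 0 → (0, 0)
  x1 + 2x2 = 10 and x2 = 0 → (10, 0)
  x1 + 2x2 = 10 and x1 = 0 → (0, 5)

Evaluating z = -5x1 - 9x2 at each vertex:
  (0, 0): z = 0
  (10, 0): z = -50
  (0, 5): z = -45

The minimum is at (10, 0) with z = -50.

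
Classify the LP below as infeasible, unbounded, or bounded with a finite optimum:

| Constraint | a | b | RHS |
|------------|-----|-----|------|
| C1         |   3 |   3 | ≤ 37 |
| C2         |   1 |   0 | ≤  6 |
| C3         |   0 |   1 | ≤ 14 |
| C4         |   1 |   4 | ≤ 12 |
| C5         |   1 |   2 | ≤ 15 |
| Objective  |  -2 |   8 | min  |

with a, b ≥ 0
The point (6, 0) satisfies every constraint, so the LP is feasible; the constraints give a ≤ 6 and b ≤ 14, which with a, b ≥ 0 keep the feasible region inside a bounded box. A feasible, bounded LP attains a finite optimum at a vertex.

Evaluating z = -2a + 8b at each vertex:
  (0, 0): z = 0
  (6, 0): z = -12
  (6, 1.5): z = 0
  (0, 3): z = 24

Bounded optimum: z* = -12 at (6, 0).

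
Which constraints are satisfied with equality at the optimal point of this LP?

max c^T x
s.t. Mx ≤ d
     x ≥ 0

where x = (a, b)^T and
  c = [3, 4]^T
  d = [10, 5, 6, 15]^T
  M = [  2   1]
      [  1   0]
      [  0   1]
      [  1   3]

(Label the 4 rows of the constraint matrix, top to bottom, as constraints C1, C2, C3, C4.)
Optimal: a = 3, b = 4
Binding: C1, C4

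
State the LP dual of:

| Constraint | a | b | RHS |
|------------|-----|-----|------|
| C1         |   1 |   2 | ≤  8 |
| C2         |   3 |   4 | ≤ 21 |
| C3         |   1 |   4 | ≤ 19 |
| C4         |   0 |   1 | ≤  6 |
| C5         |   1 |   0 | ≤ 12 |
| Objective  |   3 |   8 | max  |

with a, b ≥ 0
Minimize: z = 8y1 + 21y2 + 19y3 + 6y4 + 12y5

Subject to:
  C1: -y1 - 3y2 - y3 - y5 ≤ -3
  C2: -2y1 - 4y2 - 4y3 - y4 ≤ -8
  y1, y2, y3, y4, y5 ≥ 0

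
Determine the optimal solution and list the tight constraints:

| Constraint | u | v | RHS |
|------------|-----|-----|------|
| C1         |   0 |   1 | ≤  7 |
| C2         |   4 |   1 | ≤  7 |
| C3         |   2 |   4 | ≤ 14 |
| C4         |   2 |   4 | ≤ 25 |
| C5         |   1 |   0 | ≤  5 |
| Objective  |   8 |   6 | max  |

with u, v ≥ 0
Optimal: u = 1, v = 3
Slack at optimum:
  C1: slack = 4
  C2: slack = 0 (binding)
  C3: slack = 0 (binding)
  C4: slack = 11
  C5: slack = 4
  u ≥ 0: u = 1
  v ≥ 0: v = 3
Binding constraints: C2, C3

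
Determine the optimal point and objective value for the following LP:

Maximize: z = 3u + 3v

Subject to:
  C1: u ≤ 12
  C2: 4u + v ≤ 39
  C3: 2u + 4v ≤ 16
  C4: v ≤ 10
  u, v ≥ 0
u = 8, v = 0, z = 24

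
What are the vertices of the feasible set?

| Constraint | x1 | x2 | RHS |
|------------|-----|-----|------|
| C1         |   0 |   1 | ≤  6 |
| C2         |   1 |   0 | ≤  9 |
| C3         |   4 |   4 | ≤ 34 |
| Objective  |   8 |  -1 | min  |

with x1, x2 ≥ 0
Each vertex is the intersection of two constraint boundaries that also satisfies all remaining constraints:
  x1 = 0 and x2 = 0 → (0, 0)
  4x1 + 4x2 = 34 and x2 = 0 → (8.5, 0)
  x2 = 6 and 4x1 + 4x2 = 34 → (2.5, 6)
  x2 = 6 and x1 = 0 → (0, 6)

Vertices: (0, 0), (8.5, 0), (2.5, 6), (0, 6)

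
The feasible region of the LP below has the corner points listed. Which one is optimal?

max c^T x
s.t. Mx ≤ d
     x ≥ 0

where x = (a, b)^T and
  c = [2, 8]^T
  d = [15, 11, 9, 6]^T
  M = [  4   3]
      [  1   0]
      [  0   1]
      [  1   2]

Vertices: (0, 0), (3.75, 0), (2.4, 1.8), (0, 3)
Evaluating z = 2a + 8b at each vertex:
  (0, 0): z = 0
  (3.75, 0): z = 7.5
  (2.4, 1.8): z = 19.2
  (0, 3): z = 24

The largest value is z = 24, attained at (0, 3).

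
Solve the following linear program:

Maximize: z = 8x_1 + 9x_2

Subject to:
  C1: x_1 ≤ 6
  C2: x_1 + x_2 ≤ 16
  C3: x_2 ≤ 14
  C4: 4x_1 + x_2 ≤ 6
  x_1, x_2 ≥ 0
x_1 = 0, x_2 = 6, z = 54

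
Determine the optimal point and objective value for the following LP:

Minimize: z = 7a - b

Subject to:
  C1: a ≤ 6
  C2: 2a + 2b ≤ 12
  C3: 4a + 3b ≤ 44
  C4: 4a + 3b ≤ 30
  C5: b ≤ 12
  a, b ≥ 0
Each vertex is the intersection of two constraint boundaries that also satisfies all remaining constraints:
  a = 0 and b = 0 → (0, 0)
  a = 6 and 2a + 2b = 12 → (6, 0)
  2a + 2b = 12 and a = 0 → (0, 6)

Evaluating z = 7a - b at each vertex:
  (0, 0): z = 0
  (6, 0): z = 42
  (0, 6): z = -6

The minimum is at (0, 6) with z = -6.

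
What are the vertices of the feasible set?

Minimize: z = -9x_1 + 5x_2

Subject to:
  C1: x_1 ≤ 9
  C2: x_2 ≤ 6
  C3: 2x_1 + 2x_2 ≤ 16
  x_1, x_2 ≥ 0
Each vertex is the intersection of two constraint boundaries that also satisfies all remaining constraints:
  x_1 = 0 and x_2 = 0 → (0, 0)
  2x_1 + 2x_2 = 16 and x_2 = 0 → (8, 0)
  x_2 = 6 and 2x_1 + 2x_2 = 16 → (2, 6)
  x_2 = 6 and x_1 = 0 → (0, 6)

Vertices: (0, 0), (8, 0), (2, 6), (0, 6)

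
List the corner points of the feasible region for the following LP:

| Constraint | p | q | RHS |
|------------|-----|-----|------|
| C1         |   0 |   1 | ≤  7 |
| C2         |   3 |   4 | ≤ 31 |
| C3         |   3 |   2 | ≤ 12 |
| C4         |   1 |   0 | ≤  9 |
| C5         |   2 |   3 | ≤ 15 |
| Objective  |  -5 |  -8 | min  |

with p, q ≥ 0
Each vertex is the intersection of two constraint boundaries that also satisfies all remaining constraints:
  p = 0 and q = 0 → (0, 0)
  3p + 2q = 12 and q = 0 → (4, 0)
  3p + 2q = 12 and 2p + 3q = 15 → (1.2, 4.2)
  2p + 3q = 15 and p = 0 → (0, 5)

Vertices: (0, 0), (4, 0), (1.2, 4.2), (0, 5)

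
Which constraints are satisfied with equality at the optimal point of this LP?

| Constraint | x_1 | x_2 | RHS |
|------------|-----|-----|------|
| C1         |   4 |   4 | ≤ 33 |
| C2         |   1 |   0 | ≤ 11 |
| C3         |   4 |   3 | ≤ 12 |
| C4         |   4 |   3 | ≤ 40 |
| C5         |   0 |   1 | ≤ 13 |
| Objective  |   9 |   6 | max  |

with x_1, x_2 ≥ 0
Optimal: x_1 = 3, x_2 = 0
Binding: C3, x_2 ≥ 0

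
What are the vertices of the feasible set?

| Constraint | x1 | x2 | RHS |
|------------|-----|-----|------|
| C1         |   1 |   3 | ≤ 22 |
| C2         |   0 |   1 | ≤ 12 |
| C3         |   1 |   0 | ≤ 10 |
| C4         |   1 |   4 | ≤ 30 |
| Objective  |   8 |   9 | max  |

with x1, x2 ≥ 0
Each vertex is the intersection of two constraint boundaries that also satisfies all remaining constraints:
  x1 = 0 and x2 = 0 → (0, 0)
  x1 = 10 and x2 = 0 → (10, 0)
  x1 + 3x2 = 22 and x1 = 10 → (10, 4)
  x1 + 3x2 = 22 and x1 = 0 → (0, 7.333)

Vertices: (0, 0), (10, 0), (10, 4), (0, 7.333)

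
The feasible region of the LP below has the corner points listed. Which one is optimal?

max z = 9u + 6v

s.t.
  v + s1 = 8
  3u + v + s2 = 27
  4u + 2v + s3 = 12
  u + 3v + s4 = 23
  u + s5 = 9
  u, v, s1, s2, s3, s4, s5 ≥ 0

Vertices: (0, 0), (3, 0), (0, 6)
Evaluating z = 9u + 6v at each vertex:
  (0, 0): z = 0
  (3, 0): z = 27
  (0, 6): z = 36

The largest value is z = 36, attained at (0, 6).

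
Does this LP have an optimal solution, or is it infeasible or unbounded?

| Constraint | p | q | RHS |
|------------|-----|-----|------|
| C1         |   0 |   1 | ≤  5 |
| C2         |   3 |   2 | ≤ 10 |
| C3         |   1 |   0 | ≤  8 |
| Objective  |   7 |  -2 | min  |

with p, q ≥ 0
The point (0, 5) satisfies every constraint, so the LP is feasible; the constraints give p ≤ 8 and q ≤ 5, which with p, q ≥ 0 keep the feasible region inside a bounded box. A feasible, bounded LP attains a finite optimum at a vertex.

Evaluating z = 7p - 2q at each vertex:
  (0, 0): z = 0
  (3.333, 0): z = 23.33
  (0, 5): z = -10

Feasible with finite optimum z* = -10 at (0, 5).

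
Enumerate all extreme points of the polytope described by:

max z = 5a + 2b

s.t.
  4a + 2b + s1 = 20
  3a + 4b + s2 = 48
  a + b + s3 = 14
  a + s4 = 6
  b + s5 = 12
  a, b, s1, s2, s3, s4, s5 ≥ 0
Each vertex is the intersection of two constraint boundaries that also satisfies all remaining constraints:
  a = 0 and b = 0 → (0, 0)
  4a + 2b = 20 and b = 0 → (5, 0)
  4a + 2b = 20 and a = 0 → (0, 10)

Vertices: (0, 0), (5, 0), (0, 10)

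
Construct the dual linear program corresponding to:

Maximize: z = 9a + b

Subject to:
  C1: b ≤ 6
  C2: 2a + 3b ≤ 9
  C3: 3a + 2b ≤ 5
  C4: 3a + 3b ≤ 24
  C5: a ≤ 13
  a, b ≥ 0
Minimize: z = 6y1 + 9y2 + 5y3 + 24y4 + 13y5

Subject to:
  C1: -2y2 - 3y3 - 3y4 - y5 ≤ -9
  C2: -y1 - 3y2 - 2y3 - 3y4 ≤ -1
  y1, y2, y3, y4, y5 ≥ 0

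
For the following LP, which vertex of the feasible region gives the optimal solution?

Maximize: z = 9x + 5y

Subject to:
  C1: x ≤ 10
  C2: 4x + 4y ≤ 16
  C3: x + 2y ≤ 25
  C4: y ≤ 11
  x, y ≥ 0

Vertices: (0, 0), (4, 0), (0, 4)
Evaluating z = 9x + 5y at each vertex:
  (0, 0): z = 0
  (4, 0): z = 36
  (0, 4): z = 20

The largest value is z = 36, attained at (4, 0).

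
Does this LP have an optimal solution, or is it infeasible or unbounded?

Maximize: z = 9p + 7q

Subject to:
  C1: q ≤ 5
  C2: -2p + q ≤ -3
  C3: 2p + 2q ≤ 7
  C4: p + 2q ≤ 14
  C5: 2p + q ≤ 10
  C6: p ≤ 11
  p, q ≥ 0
The point (3.5, 0) satisfies every constraint, so the LP is feasible; the constraints give p ≤ 11 and q ≤ 5, which with p, q ≥ 0 keep the feasible region inside a bounded box. A feasible, bounded LP attains a finite optimum at a vertex.

The LP has an optimal solution: (3.5, 0) with z = 31.5.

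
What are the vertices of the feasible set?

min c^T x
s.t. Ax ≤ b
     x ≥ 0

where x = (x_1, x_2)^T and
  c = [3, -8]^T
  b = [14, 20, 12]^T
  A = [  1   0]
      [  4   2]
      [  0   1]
Each vertex is the intersection of two constraint boundaries that also satisfies all remaining constraints:
  x_1 = 0 and x_2 = 0 → (0, 0)
  4x_1 + 2x_2 = 20 and x_2 = 0 → (5, 0)
  4x_1 + 2x_2 = 20 and x_1 = 0 → (0, 10)

Vertices: (0, 0), (5, 0), (0, 10)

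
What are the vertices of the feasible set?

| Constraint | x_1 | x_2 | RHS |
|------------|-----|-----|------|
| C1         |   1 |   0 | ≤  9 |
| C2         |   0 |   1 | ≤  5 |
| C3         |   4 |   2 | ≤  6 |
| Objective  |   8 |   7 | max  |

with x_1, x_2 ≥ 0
Each vertex is the intersection of two constraint boundaries that also satisfies all remaining constraints:
  x_1 = 0 and x_2 = 0 → (0, 0)
  4x_1 + 2x_2 = 6 and x_2 = 0 → (1.5, 0)
  4x_1 + 2x_2 = 6 and x_1 = 0 → (0, 3)

Vertices: (0, 0), (1.5, 0), (0, 3)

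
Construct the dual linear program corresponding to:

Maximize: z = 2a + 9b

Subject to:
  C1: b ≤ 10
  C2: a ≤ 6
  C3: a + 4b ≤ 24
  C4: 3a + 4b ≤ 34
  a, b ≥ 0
Minimize: z = 10y1 + 6y2 + 24y3 + 34y4

Subject to:
  C1: -y2 - y3 - 3y4 ≤ -2
  C2: -y1 - 4y3 - 4y4 ≤ -9
  y1, y2, y3, y4 ≥ 0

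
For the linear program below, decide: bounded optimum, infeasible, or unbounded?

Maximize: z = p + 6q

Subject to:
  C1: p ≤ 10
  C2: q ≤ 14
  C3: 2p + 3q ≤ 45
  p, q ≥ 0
The point (1.5, 14) satisfies every constraint, so the LP is feasible; the constraints give p ≤ 10 and q ≤ 14, which with p, q ≥ 0 keep the feasible region inside a bounded box. A feasible, bounded LP attains a finite optimum at a vertex.

Feasible with finite optimum z* = 85.5 at (1.5, 14).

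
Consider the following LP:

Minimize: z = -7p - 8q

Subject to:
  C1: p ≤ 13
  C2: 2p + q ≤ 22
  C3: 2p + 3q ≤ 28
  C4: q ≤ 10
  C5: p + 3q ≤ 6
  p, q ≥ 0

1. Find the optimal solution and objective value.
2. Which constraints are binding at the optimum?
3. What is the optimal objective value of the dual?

1. p = 6, q = 0, z = -42
2. C5, q ≥ 0
3. -42 (by strong duality, equal to the primal optimum)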